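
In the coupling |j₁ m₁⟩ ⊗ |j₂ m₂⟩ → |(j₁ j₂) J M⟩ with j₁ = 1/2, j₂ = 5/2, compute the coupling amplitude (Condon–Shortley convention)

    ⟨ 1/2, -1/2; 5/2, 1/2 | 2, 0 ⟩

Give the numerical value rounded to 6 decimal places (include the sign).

−√(1/2) ≈ -0.707107

j₁+j₂−J=1  J+j₁−j₂=0  J−j₁+j₂=4  j₁+j₂+J+1=6
(j₁±m₁, j₂±m₂, J±M) = (0,1,3,2,2,2)
P² = 8
sum k=1..1:
  [1] −1/4 = -1/4
S = -1/4
C² = P²·S² = 1/2 ; C = -0.707107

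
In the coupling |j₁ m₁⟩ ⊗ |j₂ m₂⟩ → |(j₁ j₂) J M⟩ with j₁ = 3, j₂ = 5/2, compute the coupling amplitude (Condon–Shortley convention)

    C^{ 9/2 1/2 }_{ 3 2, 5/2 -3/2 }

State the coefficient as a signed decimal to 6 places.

+0.510355  (= +√(361/1386))

j₁+j₂−J=1  J+j₁−j₂=5  J−j₁+j₂=4  j₁+j₂+J+1=11
(j₁±m₁, j₂±m₂, J±M) = (5,1,1,4,5,4)
P² = 460800/77
sum k=0..1:
  [0] +1/144 = 1/144
  [1] −1/2880 = -1/2880
S = 19/2880
C² = P²·S² = 361/1386 ; C = +0.510355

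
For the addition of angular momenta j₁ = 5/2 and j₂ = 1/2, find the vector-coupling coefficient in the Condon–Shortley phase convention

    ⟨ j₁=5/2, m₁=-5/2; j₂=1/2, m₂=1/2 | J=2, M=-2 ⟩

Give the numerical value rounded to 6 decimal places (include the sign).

-0.912871

√[5·1!4!0!/6! · 0!5!1!0!0!4!] = √(480)
  +(−1)^1/∏(1,0,4,0,0,0)! = -1/24  (running -1/24)
⟨..|..⟩ = √(480)·(-1/24) = -0.912871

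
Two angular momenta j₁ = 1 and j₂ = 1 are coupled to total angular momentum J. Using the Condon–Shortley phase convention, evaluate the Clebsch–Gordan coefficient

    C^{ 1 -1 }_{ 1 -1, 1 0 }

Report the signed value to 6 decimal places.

√[3·1!1!1!/4! · 0!2!1!1!0!2!] = √(1/2)
  +(−1)^1/∏(1,0,1,0,0,1)! = -1  (running -1)
⟨..|..⟩ = √(1/2)·(-1) = -0.707107

-0.707107  (= −√(1/2))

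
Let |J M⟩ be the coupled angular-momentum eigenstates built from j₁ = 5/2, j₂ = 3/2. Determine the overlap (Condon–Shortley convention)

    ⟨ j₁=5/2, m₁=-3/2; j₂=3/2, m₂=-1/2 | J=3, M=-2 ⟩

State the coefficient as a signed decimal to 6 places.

-0.288675  (= −√(1/12))

triangle: 1!·4!·2!/8! = 48/40320
(j±m)!: 1!·4!·1!·2!·1!·5! = 5760
prefactor² = (2J+1)·Δ·N² = 48
  k=0: +1/(0!·1!·4!·1!·0!·1!) = 1/24
  k=1: −1/(1!·0!·3!·0!·1!·2!) = -1/12
Σ = -1/24  ⇒  CG² = 48·(-1/24)² = 1/12
CG = −√(1/12) = -0.288675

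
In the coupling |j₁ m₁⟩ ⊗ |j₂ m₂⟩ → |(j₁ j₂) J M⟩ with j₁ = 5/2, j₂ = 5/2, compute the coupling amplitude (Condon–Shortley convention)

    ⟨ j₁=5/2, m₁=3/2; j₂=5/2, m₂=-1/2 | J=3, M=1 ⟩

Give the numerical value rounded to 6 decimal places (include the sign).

+0.182574  (= +√(1/30))

triangle: 2!*3!*3!/9! = 72/362880
(j±m)!: 4!*1!*2!*3!*4!*2! = 13824
prefactor² = (2J+1)*Δ*N² = 96/5
  k=0: +1/(0!*2!*1!*2!*2!*1!) = 1/8
  k=1: −1/(1!*1!*0!*1!*3!*2!) = -1/12
Σ = 1/24  ⇒  CG² = 96/5*1/24² = 1/30
CG = +√(1/30) = +0.182574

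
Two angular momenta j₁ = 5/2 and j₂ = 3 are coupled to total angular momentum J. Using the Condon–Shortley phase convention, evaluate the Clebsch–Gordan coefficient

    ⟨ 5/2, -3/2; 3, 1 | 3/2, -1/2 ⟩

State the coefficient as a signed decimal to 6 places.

−√(7/30) = -0.483046

√[4·4!1!2!/8! · 1!4!4!2!1!2!] = √(384/35)
  +(−1)^3/∏(3,1,1,1,0,1)! = -1/6  (running -1/6)
  +(−1)^4/∏(4,0,0,0,1,2)! = 1/48  (running -7/48)
⟨..|..⟩ = √(384/35)·(-7/48) = -0.483046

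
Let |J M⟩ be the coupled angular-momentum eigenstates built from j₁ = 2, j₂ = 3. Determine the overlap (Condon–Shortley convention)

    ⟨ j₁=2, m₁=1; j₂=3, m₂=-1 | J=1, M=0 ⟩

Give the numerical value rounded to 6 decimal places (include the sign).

-0.478091

j₁+j₂−J=4  J+j₁−j₂=0  J−j₁+j₂=2  j₁+j₂+J+1=7
(j₁±m₁, j₂±m₂, J±M) = (3,1,2,4,1,1)
P² = 288/35
sum k=1..1:
  [1] −1/6 = -1/6
S = -1/6
C² = P²·S² = 8/35 ; C = -0.478091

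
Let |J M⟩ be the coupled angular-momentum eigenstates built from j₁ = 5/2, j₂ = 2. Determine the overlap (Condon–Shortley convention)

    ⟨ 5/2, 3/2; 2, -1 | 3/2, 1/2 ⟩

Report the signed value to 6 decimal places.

−√(2/105) = -0.138013

triangle: 3!*2!*1!/7! = 12/5040
(j±m)!: 4!*1!*1!*3!*2!*1! = 288
prefactor² = (2J+1)*Δ*N² = 96/35
  k=0: +1/(0!*3!*1!*1!*1!*0!) = 1/6
  k=1: −1/(1!*2!*0!*0!*2!*1!) = -1/4
Σ = -1/12  ⇒  CG² = 96/35*(-1/12)² = 2/105
CG = −√(2/105) = -0.138013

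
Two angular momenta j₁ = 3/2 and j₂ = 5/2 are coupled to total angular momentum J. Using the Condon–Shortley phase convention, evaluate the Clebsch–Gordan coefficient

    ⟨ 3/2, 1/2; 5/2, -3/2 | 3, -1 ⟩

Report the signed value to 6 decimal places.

+√(49/120) ≈ +0.639010

√[7·1!2!4!/8! · 2!1!1!4!2!4!] = √(96/5)
  +(−1)^0/∏(0,1,1,1,1,3)! = 1/6  (running 1/6)
  +(−1)^1/∏(1,0,0,0,2,4)! = -1/48  (running 7/48)
⟨..|..⟩ = √(96/5)·(7/48) = +0.639010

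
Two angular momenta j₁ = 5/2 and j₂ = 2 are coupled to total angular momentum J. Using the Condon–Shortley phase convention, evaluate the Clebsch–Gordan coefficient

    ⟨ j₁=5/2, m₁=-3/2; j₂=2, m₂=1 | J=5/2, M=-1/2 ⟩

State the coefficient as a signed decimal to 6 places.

+√(6/35) = +0.414039

triangle: 2!*3!*2!/8! = 24/40320
(j±m)!: 1!*4!*3!*1!*2!*3! = 1728
prefactor² = (2J+1)*Δ*N² = 216/35
  k=1: −1/(1!*1!*3!*2!*0!*0!) = -1/12
  k=2: +1/(2!*0!*2!*1!*1!*1!) = 1/4
Σ = 1/6  ⇒  CG² = 216/35*1/6² = 6/35
CG = +√(6/35) = +0.414039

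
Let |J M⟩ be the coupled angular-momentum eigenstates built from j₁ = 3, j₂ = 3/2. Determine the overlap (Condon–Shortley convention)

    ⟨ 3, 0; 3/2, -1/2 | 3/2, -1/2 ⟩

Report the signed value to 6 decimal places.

j₁+j₂−J=3  J+j₁−j₂=3  J−j₁+j₂=0  j₁+j₂+J+1=7
(j₁±m₁, j₂±m₂, J±M) = (3,3,1,2,1,2)
P² = 144/35
sum k=1..1:
  [1] −1/4 = -1/4
S = -1/4
C² = P²·S² = 9/35 ; C = -0.507093

-0.507093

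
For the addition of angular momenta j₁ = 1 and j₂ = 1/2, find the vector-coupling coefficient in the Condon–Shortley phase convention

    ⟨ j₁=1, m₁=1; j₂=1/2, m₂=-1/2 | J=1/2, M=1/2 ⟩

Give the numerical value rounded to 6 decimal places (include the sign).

+0.816497  (= +√(2/3))

√[2·1!1!0!/3! · 2!0!0!1!1!0!] = √(2/3)
  +(−1)^0/∏(0,1,0,0,1,0)! = 1  (running 1)
⟨..|..⟩ = √(2/3)·(1) = +0.816497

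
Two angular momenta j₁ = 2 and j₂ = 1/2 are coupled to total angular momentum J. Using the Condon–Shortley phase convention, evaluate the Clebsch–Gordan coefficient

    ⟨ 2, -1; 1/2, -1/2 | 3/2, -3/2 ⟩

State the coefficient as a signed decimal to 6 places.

j₁+j₂−J=1  J+j₁−j₂=3  J−j₁+j₂=0  j₁+j₂+J+1=5
(j₁±m₁, j₂±m₂, J±M) = (1,3,0,1,0,3)
P² = 36/5
sum k=0..0:
  [0] +1/6 = 1/6
S = 1/6
C² = P²·S² = 1/5 ; C = +0.447214

+0.447214  (= +√(1/5))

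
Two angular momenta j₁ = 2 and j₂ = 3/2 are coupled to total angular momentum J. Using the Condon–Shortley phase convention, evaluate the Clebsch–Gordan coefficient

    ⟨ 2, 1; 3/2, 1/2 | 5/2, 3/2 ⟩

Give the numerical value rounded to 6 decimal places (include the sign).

+0.169031  (= +√(1/35))

j₁+j₂−J=1  J+j₁−j₂=3  J−j₁+j₂=2  j₁+j₂+J+1=7
(j₁±m₁, j₂±m₂, J±M) = (3,1,2,1,4,1)
P² = 144/35
sum k=0..1:
  [0] +1/4 = 1/4
  [1] −1/6 = -1/6
S = 1/12
C² = P²·S² = 1/35 ; C = +0.169031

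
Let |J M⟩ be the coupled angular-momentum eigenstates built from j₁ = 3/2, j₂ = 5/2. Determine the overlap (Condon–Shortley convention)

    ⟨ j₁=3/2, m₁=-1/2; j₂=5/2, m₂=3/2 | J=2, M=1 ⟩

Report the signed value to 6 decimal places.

+√(1/42) ≈ +0.154303

√[5·2!1!3!/7! · 1!2!4!1!3!1!] = √(24/7)
  +(−1)^1/∏(1,1,1,3,0,0)! = -1/6  (running -1/6)
  +(−1)^2/∏(2,0,0,2,1,1)! = 1/4  (running 1/12)
⟨..|..⟩ = √(24/7)·(1/12) = +0.154303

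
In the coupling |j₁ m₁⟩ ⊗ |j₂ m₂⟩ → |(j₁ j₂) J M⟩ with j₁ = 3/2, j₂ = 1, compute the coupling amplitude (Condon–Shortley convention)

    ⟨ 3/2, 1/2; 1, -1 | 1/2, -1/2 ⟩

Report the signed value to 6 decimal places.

+0.408248  (= +√(1/6))

triangle: 2!·1!·0!/4! = 2/24
(j±m)!: 2!·1!·0!·2!·0!·1! = 4
prefactor² = (2J+1)·Δ·N² = 2/3
  k=0: +1/(0!·2!·1!·0!·0!·0!) = 1/2
Σ = 1/2  ⇒  CG² = 2/3·1/2² = 1/6
CG = +√(1/6) = +0.408248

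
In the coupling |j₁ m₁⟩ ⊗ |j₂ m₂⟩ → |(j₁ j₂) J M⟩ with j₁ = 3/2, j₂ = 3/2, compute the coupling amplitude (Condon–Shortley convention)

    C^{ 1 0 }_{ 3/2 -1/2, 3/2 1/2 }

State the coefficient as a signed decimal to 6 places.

−√(1/20) = -0.223607

triangle: 2!·1!·1!/5! = 2/120
(j±m)!: 1!·2!·2!·1!·1!·1! = 4
prefactor² = (2J+1)·Δ·N² = 1/5
  k=1: −1/(1!·1!·1!·1!·0!·0!) = -1
  k=2: +1/(2!·0!·0!·0!·1!·1!) = 1/2
Σ = -1/2  ⇒  CG² = 1/5·(-1/2)² = 1/20
CG = −√(1/20) = -0.223607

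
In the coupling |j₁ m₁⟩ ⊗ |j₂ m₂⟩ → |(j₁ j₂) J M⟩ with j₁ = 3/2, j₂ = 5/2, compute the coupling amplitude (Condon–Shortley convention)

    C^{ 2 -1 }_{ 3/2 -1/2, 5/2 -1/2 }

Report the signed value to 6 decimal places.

−√(25/84) ≈ -0.545545

j₁+j₂−J=2  J+j₁−j₂=1  J−j₁+j₂=3  j₁+j₂+J+1=7
(j₁±m₁, j₂±m₂, J±M) = (1,2,2,3,1,3)
P² = 12/7
sum k=1..2:
  [1] −1/2 = -1/2
  [2] +1/12 = 1/12
S = -5/12
C² = P²·S² = 25/84 ; C = -0.545545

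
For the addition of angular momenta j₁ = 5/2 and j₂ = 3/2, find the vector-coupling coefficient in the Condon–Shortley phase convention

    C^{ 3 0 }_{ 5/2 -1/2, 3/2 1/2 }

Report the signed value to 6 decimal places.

j₁+j₂−J=1  J+j₁−j₂=4  J−j₁+j₂=2  j₁+j₂+J+1=8
(j₁±m₁, j₂±m₂, J±M) = (2,3,2,1,3,3)
P² = 36/5
sum k=0..1:
  [0] +1/12 = 1/12
  [1] −1/4 = -1/4
S = -1/6
C² = P²·S² = 1/5 ; C = -0.447214

−√(1/5) = -0.447214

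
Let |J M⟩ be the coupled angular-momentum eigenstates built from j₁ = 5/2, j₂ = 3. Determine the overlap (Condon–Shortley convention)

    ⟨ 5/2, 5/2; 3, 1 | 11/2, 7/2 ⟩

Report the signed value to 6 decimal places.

triangle: 0!*5!*6!/12! = 86400/479001600
(j±m)!: 5!*0!*4!*2!*9!*2! = 4180377600
prefactor² = (2J+1)*Δ*N² = 99532800/11
  k=0: +1/(0!*0!*0!*4!*5!*2!) = 1/5760
Σ = 1/5760  ⇒  CG² = 99532800/11*1/5760² = 3/11
CG = +√(3/11) = +0.522233

+0.522233  (= +√(3/11))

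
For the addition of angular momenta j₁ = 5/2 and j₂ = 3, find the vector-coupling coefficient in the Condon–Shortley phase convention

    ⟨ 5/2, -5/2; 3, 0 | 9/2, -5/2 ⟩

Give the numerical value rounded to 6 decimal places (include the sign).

√[10·1!4!5!/11! · 0!5!3!3!2!7!] = √(345600/11)
  +(−1)^1/∏(1,0,4,2,0,3)! = -1/288  (running -1/288)
⟨..|..⟩ = √(345600/11)·(-1/288) = -0.615457

-0.615457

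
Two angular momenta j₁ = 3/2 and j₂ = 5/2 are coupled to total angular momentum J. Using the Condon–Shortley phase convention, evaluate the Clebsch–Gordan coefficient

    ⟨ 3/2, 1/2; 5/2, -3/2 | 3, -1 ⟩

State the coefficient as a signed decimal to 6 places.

√[7·1!2!4!/8! · 2!1!1!4!2!4!] = √(96/5)
  +(−1)^0/∏(0,1,1,1,1,3)! = 1/6  (running 1/6)
  +(−1)^1/∏(1,0,0,0,2,4)! = -1/48  (running 7/48)
⟨..|..⟩ = √(96/5)·(7/48) = +0.639010

+√(49/120) ≈ +0.639010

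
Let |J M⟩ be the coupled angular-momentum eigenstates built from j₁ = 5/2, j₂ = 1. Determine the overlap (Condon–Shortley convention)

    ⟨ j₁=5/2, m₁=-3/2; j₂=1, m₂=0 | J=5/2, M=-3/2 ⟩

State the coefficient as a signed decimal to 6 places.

−√(9/35) ≈ -0.507093

j₁+j₂−J=1  J+j₁−j₂=4  J−j₁+j₂=1  j₁+j₂+J+1=7
(j₁±m₁, j₂±m₂, J±M) = (1,4,1,1,1,4)
P² = 576/35
sum k=0..1:
  [0] +1/24 = 1/24
  [1] −1/6 = -1/6
S = -1/8
C² = P²·S² = 9/35 ; C = -0.507093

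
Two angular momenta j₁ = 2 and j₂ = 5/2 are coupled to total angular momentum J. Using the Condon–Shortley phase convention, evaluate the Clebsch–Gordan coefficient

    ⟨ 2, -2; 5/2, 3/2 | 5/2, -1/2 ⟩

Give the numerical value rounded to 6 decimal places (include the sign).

+√(27/70) = +0.621059

j₁+j₂−J=2  J+j₁−j₂=2  J−j₁+j₂=3  j₁+j₂+J+1=8
(j₁±m₁, j₂±m₂, J±M) = (0,4,4,1,2,3)
P² = 864/35
sum k=2..2:
  [2] +1/8 = 1/8
S = 1/8
C² = P²·S² = 27/70 ; C = +0.621059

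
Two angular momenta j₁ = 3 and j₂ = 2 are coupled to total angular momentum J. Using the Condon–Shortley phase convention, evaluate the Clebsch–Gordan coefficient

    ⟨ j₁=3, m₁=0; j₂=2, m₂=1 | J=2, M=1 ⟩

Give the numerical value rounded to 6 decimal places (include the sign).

+√(2/7) ≈ +0.534522

j₁+j₂−J=3  J+j₁−j₂=3  J−j₁+j₂=1  j₁+j₂+J+1=8
(j₁±m₁, j₂±m₂, J±M) = (3,3,3,1,3,1)
P² = 81/14
sum k=2..3:
  [2] +1/4 = 1/4
  [3] −1/36 = -1/36
S = 2/9
C² = P²·S² = 2/7 ; C = +0.534522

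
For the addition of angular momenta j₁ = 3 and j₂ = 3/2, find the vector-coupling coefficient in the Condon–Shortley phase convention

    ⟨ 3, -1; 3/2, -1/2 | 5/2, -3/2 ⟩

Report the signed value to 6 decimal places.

−√(7/20) ≈ -0.591608

j₁+j₂−J=2  J+j₁−j₂=4  J−j₁+j₂=1  j₁+j₂+J+1=8
(j₁±m₁, j₂±m₂, J±M) = (2,4,1,2,1,4)
P² = 576/35
sum k=0..1:
  [0] +1/48 = 1/48
  [1] −1/6 = -1/6
S = -7/48
C² = P²·S² = 7/20 ; C = -0.591608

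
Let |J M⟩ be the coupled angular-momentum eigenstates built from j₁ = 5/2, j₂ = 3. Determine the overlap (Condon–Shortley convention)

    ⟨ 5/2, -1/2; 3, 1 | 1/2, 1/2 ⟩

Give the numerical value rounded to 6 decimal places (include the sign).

−√(4/21) = -0.436436

j₁+j₂−J=5  J+j₁−j₂=0  J−j₁+j₂=1  j₁+j₂+J+1=7
(j₁±m₁, j₂±m₂, J±M) = (2,3,4,2,1,0)
P² = 192/7
sum k=3..3:
  [3] −1/12 = -1/12
S = -1/12
C² = P²·S² = 4/21 ; C = -0.436436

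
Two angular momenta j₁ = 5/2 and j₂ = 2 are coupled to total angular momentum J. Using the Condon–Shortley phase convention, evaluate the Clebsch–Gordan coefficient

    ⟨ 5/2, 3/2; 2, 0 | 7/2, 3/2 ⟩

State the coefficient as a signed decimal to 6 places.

j₁+j₂−J=1  J+j₁−j₂=4  J−j₁+j₂=3  j₁+j₂+J+1=9
(j₁±m₁, j₂±m₂, J±M) = (4,1,2,2,5,2)
P² = 512/7
sum k=0..1:
  [0] +1/12 = 1/12
  [1] −1/48 = -1/48
S = 1/16
C² = P²·S² = 2/7 ; C = +0.534522

+√(2/7) = +0.534522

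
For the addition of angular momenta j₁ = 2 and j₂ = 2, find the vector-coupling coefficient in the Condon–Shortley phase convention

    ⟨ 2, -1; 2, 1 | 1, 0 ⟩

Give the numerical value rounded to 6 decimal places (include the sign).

j₁+j₂−J=3  J+j₁−j₂=1  J−j₁+j₂=1  j₁+j₂+J+1=6
(j₁±m₁, j₂±m₂, J±M) = (1,3,3,1,1,1)
P² = 9/10
sum k=2..3:
  [2] +1/2 = 1/2
  [3] −1/6 = -1/6
S = 1/3
C² = P²·S² = 1/10 ; C = +0.316228

+√(1/10) ≈ +0.316228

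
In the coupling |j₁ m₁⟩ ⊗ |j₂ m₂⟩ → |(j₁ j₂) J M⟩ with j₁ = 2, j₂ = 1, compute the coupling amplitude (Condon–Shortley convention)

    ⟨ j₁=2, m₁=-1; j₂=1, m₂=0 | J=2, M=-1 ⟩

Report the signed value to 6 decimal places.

√[5·1!3!1!/6! · 1!3!1!1!1!3!] = √(3/2)
  +(−1)^0/∏(0,1,3,1,0,0)! = 1/6  (running 1/6)
  +(−1)^1/∏(1,0,2,0,1,1)! = -1/2  (running -1/3)
⟨..|..⟩ = √(3/2)·(-1/3) = -0.408248

−√(1/6) = -0.408248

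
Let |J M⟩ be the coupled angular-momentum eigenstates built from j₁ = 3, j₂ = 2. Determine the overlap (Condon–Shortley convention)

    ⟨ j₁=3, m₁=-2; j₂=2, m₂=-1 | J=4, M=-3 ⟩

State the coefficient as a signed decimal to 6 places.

−√(1/20) = -0.223607

√[9·1!5!3!/10! · 1!5!1!3!1!7!] = √(6480)
  +(−1)^0/∏(0,1,5,1,0,2)! = 1/240  (running 1/240)
  +(−1)^1/∏(1,0,4,0,1,3)! = -1/144  (running -1/360)
⟨..|..⟩ = √(6480)·(-1/360) = -0.223607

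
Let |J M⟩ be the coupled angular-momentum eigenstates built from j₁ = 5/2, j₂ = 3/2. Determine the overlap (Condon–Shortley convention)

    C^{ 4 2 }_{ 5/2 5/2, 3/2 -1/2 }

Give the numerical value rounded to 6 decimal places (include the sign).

√[9·0!5!3!/9! · 5!0!1!2!6!2!] = √(43200/7)
  +(−1)^0/∏(0,0,0,1,5,2)! = 1/240  (running 1/240)
⟨..|..⟩ = √(43200/7)·(1/240) = +0.327327

+√(3/28) ≈ +0.327327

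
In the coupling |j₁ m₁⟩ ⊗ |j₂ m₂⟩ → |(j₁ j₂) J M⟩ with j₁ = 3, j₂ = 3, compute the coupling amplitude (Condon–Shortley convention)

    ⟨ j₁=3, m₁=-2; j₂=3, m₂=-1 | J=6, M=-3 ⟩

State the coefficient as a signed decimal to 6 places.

+0.639602  (= +√(9/22))

triangle: 0!·6!·6!/13! = 518400/6227020800
(j±m)!: 1!·5!·2!·4!·3!·9! = 12541132800
prefactor² = (2J+1)·Δ·N² = 149299200/11
  k=0: +1/(0!·0!·5!·2!·1!·4!) = 1/5760
Σ = 1/5760  ⇒  CG² = 149299200/11·1/5760² = 9/22
CG = +√(9/22) = +0.639602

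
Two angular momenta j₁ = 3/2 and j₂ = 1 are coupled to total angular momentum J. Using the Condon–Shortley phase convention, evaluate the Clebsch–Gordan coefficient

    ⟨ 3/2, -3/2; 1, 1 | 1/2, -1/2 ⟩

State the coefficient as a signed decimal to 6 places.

+0.707107

triangle: 2!·1!·0!/4! = 2/24
(j±m)!: 0!·3!·2!·0!·0!·1! = 12
prefactor² = (2J+1)·Δ·N² = 2
  k=2: +1/(2!·0!·1!·0!·0!·0!) = 1/2
Σ = 1/2  ⇒  CG² = 2·1/2² = 1/2
CG = +√(1/2) = +0.707107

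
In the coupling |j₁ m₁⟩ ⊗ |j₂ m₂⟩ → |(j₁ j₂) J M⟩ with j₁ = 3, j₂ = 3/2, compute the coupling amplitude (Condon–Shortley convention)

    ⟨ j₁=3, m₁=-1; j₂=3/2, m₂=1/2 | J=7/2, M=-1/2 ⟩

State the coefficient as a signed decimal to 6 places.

-0.534522

√[8·1!5!2!/9! · 2!4!2!1!3!4!] = √(512/7)
  +(−1)^0/∏(0,1,4,2,1,0)! = 1/48  (running 1/48)
  +(−1)^1/∏(1,0,3,1,2,1)! = -1/12  (running -1/16)
⟨..|..⟩ = √(512/7)·(-1/16) = -0.534522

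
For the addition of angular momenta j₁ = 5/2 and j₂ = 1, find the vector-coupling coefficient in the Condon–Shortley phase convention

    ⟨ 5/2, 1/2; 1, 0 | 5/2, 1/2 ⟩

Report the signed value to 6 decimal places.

j₁+j₂−J=1  J+j₁−j₂=4  J−j₁+j₂=1  j₁+j₂+J+1=7
(j₁±m₁, j₂±m₂, J±M) = (3,2,1,1,3,2)
P² = 144/35
sum k=0..1:
  [0] +1/4 = 1/4
  [1] −1/6 = -1/6
S = 1/12
C² = P²·S² = 1/35 ; C = +0.169031

+0.169031  (= +√(1/35))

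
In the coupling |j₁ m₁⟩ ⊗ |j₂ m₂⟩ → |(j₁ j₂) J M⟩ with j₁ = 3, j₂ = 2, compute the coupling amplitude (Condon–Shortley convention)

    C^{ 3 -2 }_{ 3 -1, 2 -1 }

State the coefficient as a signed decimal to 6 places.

√[7·2!4!2!/9! · 2!4!1!3!1!5!] = √(64)
  +(−1)^0/∏(0,2,4,1,0,1)! = 1/48  (running 1/48)
  +(−1)^1/∏(1,1,3,0,1,2)! = -1/12  (running -1/16)
⟨..|..⟩ = √(64)·(-1/16) = -0.500000

-0.500000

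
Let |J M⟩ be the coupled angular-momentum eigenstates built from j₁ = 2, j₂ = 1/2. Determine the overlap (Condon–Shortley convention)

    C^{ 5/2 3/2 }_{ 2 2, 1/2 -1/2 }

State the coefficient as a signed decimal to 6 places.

+√(1/5) ≈ +0.447214

√[6·0!4!1!/6! · 4!0!0!1!4!1!] = √(576/5)
  +(−1)^0/∏(0,0,0,0,4,1)! = 1/24  (running 1/24)
⟨..|..⟩ = √(576/5)·(1/24) = +0.447214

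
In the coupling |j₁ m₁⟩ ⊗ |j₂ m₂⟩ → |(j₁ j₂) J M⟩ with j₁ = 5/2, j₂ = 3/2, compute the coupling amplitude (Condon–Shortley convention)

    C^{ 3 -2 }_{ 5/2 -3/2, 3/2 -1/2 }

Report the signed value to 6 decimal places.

√[7·1!4!2!/8! · 1!4!1!2!1!5!] = √(48)
  +(−1)^0/∏(0,1,4,1,0,1)! = 1/24  (running 1/24)
  +(−1)^1/∏(1,0,3,0,1,2)! = -1/12  (running -1/24)
⟨..|..⟩ = √(48)·(-1/24) = -0.288675

−√(1/12) = -0.288675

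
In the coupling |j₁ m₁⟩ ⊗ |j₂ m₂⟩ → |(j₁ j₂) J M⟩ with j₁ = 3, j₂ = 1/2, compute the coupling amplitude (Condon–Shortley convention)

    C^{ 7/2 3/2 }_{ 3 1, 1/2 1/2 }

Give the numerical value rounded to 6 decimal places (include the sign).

triangle: 0!·6!·1!/8! = 720/40320
(j±m)!: 4!·2!·1!·0!·5!·2! = 11520
prefactor² = (2J+1)·Δ·N² = 11520/7
  k=0: +1/(0!·0!·2!·1!·4!·0!) = 1/48
Σ = 1/48  ⇒  CG² = 11520/7·1/48² = 5/7
CG = +√(5/7) = +0.845154

+0.845154  (= +√(5/7))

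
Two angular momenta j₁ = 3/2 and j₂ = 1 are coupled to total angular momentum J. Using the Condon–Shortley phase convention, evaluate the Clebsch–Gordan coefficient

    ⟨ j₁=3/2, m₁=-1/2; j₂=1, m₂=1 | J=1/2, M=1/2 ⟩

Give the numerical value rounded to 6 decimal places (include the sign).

+0.408248  (= +√(1/6))

j₁+j₂−J=2  J+j₁−j₂=1  J−j₁+j₂=0  j₁+j₂+J+1=4
(j₁±m₁, j₂±m₂, J±M) = (1,2,2,0,1,0)
P² = 2/3
sum k=2..2:
  [2] +1/2 = 1/2
S = 1/2
C² = P²·S² = 1/6 ; C = +0.408248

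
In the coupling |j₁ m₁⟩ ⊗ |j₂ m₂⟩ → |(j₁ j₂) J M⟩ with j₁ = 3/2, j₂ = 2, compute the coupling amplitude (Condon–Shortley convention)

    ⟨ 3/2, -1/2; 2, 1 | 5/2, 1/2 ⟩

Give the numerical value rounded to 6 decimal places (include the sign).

j₁+j₂−J=1  J+j₁−j₂=2  J−j₁+j₂=3  j₁+j₂+J+1=7
(j₁±m₁, j₂±m₂, J±M) = (1,2,3,1,3,2)
P² = 72/35
sum k=0..1:
  [0] +1/12 = 1/12
  [1] −1/2 = -1/2
S = -5/12
C² = P²·S² = 5/14 ; C = -0.597614

-0.597614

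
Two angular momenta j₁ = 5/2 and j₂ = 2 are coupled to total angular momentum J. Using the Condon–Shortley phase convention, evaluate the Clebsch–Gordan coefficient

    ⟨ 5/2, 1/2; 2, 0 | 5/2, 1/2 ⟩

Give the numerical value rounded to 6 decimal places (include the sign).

-0.478091  (= −√(8/35))

j₁+j₂−J=2  J+j₁−j₂=3  J−j₁+j₂=2  j₁+j₂+J+1=8
(j₁±m₁, j₂±m₂, J±M) = (3,2,2,2,3,2)
P² = 72/35
sum k=0..2:
  [0] +1/8 = 1/8
  [1] −1/2 = -1/2
  [2] +1/24 = 1/24
S = -1/3
C² = P²·S² = 8/35 ; C = -0.478091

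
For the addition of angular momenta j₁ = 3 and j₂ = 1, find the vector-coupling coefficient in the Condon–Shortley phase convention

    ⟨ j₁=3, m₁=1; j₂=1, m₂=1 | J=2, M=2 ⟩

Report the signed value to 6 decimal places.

+√(1/21) = +0.218218

triangle: 2!*4!*0!/7! = 48/5040
(j±m)!: 4!*2!*2!*0!*4!*0! = 2304
prefactor² = (2J+1)*Δ*N² = 768/7
  k=2: +1/(2!*0!*0!*0!*4!*0!) = 1/48
Σ = 1/48  ⇒  CG² = 768/7*1/48² = 1/21
CG = +√(1/21) = +0.218218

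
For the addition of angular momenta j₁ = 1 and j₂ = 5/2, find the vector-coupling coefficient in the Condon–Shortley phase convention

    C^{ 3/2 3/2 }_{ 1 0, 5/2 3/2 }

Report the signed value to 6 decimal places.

−√(4/15) = -0.516398

√[4·2!0!3!/6! · 1!1!4!1!3!0!] = √(48/5)
  +(−1)^1/∏(1,1,0,3,0,0)! = -1/6  (running -1/6)
⟨..|..⟩ = √(48/5)·(-1/6) = -0.516398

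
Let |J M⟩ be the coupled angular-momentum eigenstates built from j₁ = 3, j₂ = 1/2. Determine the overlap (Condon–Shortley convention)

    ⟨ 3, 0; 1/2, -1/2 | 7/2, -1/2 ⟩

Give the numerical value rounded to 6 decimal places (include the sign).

+0.755929  (= +√(4/7))

triangle: 0!×6!×1!/8! = 720/40320
(j±m)!: 3!×3!×0!×1!×3!×4! = 5184
prefactor² = (2J+1)×Δ×N² = 5184/7
  k=0: +1/(0!×0!×3!×0!×3!×1!) = 1/36
Σ = 1/36  ⇒  CG² = 5184/7×1/36² = 4/7
CG = +√(4/7) = +0.755929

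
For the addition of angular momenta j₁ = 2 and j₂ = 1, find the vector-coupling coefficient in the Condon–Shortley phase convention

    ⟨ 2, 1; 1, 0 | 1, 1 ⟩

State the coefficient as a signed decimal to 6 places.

-0.547723

j₁+j₂−J=2  J+j₁−j₂=2  J−j₁+j₂=0  j₁+j₂+J+1=5
(j₁±m₁, j₂±m₂, J±M) = (3,1,1,1,2,0)
P² = 6/5
sum k=1..1:
  [1] −1/2 = -1/2
S = -1/2
C² = P²·S² = 3/10 ; C = -0.547723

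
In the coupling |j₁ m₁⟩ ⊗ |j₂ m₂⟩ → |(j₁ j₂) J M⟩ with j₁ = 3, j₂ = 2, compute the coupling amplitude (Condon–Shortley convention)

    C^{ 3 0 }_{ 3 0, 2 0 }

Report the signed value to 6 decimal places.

j₁+j₂−J=2  J+j₁−j₂=4  J−j₁+j₂=2  j₁+j₂+J+1=9
(j₁±m₁, j₂±m₂, J±M) = (3,3,2,2,3,3)
P² = 48/5
sum k=0..2:
  [0] +1/24 = 1/24
  [1] −1/4 = -1/4
  [2] +1/24 = 1/24
S = -1/6
C² = P²·S² = 4/15 ; C = -0.516398

-0.516398  (= −√(4/15))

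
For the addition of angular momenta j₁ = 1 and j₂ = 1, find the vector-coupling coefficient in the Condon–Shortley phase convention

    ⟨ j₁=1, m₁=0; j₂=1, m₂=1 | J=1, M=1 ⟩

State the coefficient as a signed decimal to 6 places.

−√(1/2) = -0.707107

√[3·1!1!1!/4! · 1!1!2!0!2!0!] = √(1/2)
  +(−1)^1/∏(1,0,0,1,1,0)! = -1  (running -1)
⟨..|..⟩ = √(1/2)·(-1) = -0.707107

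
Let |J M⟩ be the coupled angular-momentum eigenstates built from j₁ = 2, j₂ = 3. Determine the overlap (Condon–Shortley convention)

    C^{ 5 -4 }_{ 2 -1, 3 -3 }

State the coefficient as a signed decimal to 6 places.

+0.632456  (= +√(2/5))

√[11·0!4!6!/11! · 1!3!0!6!1!9!] = √(7464960)
  +(−1)^0/∏(0,0,3,0,1,6)! = 1/4320  (running 1/4320)
⟨..|..⟩ = √(7464960)·(1/4320) = +0.632456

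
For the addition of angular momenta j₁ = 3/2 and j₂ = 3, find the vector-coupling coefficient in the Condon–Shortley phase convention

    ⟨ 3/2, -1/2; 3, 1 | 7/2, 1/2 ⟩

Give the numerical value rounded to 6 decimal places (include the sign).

−√(2/7) = -0.534522

√[8·1!2!5!/9! · 1!2!4!2!4!3!] = √(512/7)
  +(−1)^0/∏(0,1,2,4,0,1)! = 1/48  (running 1/48)
  +(−1)^1/∏(1,0,1,3,1,2)! = -1/12  (running -1/16)
⟨..|..⟩ = √(512/7)·(-1/16) = -0.534522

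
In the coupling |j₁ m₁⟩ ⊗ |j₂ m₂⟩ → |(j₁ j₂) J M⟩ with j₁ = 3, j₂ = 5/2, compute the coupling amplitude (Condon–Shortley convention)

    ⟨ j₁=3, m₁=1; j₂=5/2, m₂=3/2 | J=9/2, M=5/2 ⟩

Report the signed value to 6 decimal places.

-0.317821

j₁+j₂−J=1  J+j₁−j₂=5  J−j₁+j₂=4  j₁+j₂+J+1=11
(j₁±m₁, j₂±m₂, J±M) = (4,2,4,1,7,2)
P² = 92160/11
sum k=0..1:
  [0] +1/288 = 1/288
  [1] −1/144 = -1/144
S = -1/288
C² = P²·S² = 10/99 ; C = -0.317821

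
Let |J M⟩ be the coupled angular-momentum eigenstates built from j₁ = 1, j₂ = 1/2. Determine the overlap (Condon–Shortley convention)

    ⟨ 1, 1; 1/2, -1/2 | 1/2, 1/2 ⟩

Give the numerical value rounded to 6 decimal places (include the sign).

+0.816497

j₁+j₂−J=1  J+j₁−j₂=1  J−j₁+j₂=0  j₁+j₂+J+1=3
(j₁±m₁, j₂±m₂, J±M) = (2,0,0,1,1,0)
P² = 2/3
sum k=0..0:
  [0] +1/1 = 1
S = 1
C² = P²·S² = 2/3 ; C = +0.816497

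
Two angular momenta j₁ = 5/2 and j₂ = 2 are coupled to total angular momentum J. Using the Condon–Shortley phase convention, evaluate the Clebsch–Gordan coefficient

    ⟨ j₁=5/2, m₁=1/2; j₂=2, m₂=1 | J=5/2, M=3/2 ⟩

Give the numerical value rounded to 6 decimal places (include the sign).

triangle: 2!×3!×2!/8! = 24/40320
(j±m)!: 3!×2!×3!×1!×4!×1! = 1728
prefactor² = (2J+1)×Δ×N² = 216/35
  k=1: −1/(1!×1!×1!×2!×2!×0!) = -1/4
  k=2: +1/(2!×0!×0!×1!×3!×1!) = 1/12
Σ = -1/6  ⇒  CG² = 216/35×(-1/6)² = 6/35
CG = −√(6/35) = -0.414039

−√(6/35) ≈ -0.414039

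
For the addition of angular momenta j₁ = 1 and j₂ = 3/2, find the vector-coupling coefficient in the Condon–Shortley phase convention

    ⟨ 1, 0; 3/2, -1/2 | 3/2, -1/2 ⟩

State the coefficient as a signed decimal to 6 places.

j₁+j₂−J=1  J+j₁−j₂=1  J−j₁+j₂=2  j₁+j₂+J+1=5
(j₁±m₁, j₂±m₂, J±M) = (1,1,1,2,1,2)
P² = 4/15
sum k=0..1:
  [0] +1/1 = 1
  [1] −1/2 = -1/2
S = 1/2
C² = P²·S² = 1/15 ; C = +0.258199

+0.258199  (= +√(1/15))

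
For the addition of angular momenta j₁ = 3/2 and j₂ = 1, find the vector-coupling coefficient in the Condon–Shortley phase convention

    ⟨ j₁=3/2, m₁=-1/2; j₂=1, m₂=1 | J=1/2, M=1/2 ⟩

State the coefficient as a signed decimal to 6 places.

+√(1/6) ≈ +0.408248

j₁+j₂−J=2  J+j₁−j₂=1  J−j₁+j₂=0  j₁+j₂+J+1=4
(j₁±m₁, j₂±m₂, J±M) = (1,2,2,0,1,0)
P² = 2/3
sum k=2..2:
  [2] +1/2 = 1/2
S = 1/2
C² = P²·S² = 1/6 ; C = +0.408248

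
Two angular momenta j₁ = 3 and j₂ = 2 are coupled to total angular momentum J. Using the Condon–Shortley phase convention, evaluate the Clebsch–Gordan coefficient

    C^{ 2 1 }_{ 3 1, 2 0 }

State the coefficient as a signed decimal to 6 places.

j₁+j₂−J=3  J+j₁−j₂=3  J−j₁+j₂=1  j₁+j₂+J+1=8
(j₁±m₁, j₂±m₂, J±M) = (4,2,2,2,3,1)
P² = 36/7
sum k=1..2:
  [1] −1/4 = -1/4
  [2] +1/12 = 1/12
S = -1/6
C² = P²·S² = 1/7 ; C = -0.377964

-0.377964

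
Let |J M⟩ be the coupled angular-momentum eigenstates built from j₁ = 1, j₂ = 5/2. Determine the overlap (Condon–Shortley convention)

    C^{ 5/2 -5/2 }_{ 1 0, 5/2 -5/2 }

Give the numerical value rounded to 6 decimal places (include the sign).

+√(5/7) ≈ +0.845154

triangle: 1!·1!·4!/7! = 24/5040
(j±m)!: 1!·1!·0!·5!·0!·5! = 14400
prefactor² = (2J+1)·Δ·N² = 2880/7
  k=0: +1/(0!·1!·1!·0!·0!·4!) = 1/24
Σ = 1/24  ⇒  CG² = 2880/7·1/24² = 5/7
CG = +√(5/7) = +0.845154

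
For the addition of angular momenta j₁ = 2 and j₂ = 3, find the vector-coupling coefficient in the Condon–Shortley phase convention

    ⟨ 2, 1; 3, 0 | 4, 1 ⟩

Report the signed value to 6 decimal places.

+0.462910  (= +√(3/14))

triangle: 1!·3!·5!/10! = 720/3628800
(j±m)!: 3!·1!·3!·3!·5!·3! = 155520
prefactor² = (2J+1)·Δ·N² = 1944/7
  k=0: +1/(0!·1!·1!·3!·2!·2!) = 1/24
  k=1: −1/(1!·0!·0!·2!·3!·3!) = -1/72
Σ = 1/36  ⇒  CG² = 1944/7·1/36² = 3/14
CG = +√(3/14) = +0.462910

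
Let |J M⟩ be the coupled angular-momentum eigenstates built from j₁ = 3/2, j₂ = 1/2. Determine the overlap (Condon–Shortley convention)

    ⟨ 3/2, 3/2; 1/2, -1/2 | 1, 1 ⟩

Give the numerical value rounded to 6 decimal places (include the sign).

triangle: 1!·2!·0!/4! = 2/24
(j±m)!: 3!·0!·0!·1!·2!·0! = 12
prefactor² = (2J+1)·Δ·N² = 3
  k=0: +1/(0!·1!·0!·0!·2!·0!) = 1/2
Σ = 1/2  ⇒  CG² = 3·1/2² = 3/4
CG = +√(3/4) = +0.866025

+0.866025  (= +√(3/4))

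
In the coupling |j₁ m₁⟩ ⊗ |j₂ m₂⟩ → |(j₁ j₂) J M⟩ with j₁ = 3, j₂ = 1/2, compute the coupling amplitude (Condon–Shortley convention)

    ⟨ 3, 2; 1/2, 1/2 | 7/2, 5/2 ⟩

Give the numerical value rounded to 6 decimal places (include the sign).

√[8·0!6!1!/8! · 5!1!1!0!6!1!] = √(86400/7)
  +(−1)^0/∏(0,0,1,1,5,0)! = 1/120  (running 1/120)
⟨..|..⟩ = √(86400/7)·(1/120) = +0.925820

+0.925820  (= +√(6/7))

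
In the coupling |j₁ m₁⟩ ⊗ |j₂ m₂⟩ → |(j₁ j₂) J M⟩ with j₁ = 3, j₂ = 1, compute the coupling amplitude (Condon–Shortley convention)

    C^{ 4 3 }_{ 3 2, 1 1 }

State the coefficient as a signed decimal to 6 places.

+√(3/4) ≈ +0.866025

j₁+j₂−J=0  J+j₁−j₂=6  J−j₁+j₂=2  j₁+j₂+J+1=9
(j₁±m₁, j₂±m₂, J±M) = (5,1,2,0,7,1)
P² = 43200
sum k=0..0:
  [0] +1/240 = 1/240
S = 1/240
C² = P²·S² = 3/4 ; C = +0.866025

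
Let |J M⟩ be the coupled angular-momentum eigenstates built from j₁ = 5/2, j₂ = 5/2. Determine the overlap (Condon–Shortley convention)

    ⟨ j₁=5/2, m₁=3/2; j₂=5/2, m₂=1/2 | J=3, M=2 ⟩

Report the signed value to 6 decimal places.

−√(1/12) ≈ -0.288675

j₁+j₂−J=2  J+j₁−j₂=3  J−j₁+j₂=3  j₁+j₂+J+1=9
(j₁±m₁, j₂±m₂, J±M) = (4,1,3,2,5,1)
P² = 48
sum k=0..1:
  [0] +1/24 = 1/24
  [1] −1/12 = -1/12
S = -1/24
C² = P²·S² = 1/12 ; C = -0.288675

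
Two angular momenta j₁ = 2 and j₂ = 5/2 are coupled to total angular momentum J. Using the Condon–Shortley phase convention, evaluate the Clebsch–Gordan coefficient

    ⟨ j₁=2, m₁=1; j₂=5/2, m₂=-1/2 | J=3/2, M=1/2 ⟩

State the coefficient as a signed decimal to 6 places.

-0.487950

√[4·3!1!2!/7! · 3!1!2!3!2!1!] = √(48/35)
  +(−1)^0/∏(0,3,1,2,0,0)! = 1/12  (running 1/12)
  +(−1)^1/∏(1,2,0,1,1,1)! = -1/2  (running -5/12)
⟨..|..⟩ = √(48/35)·(-5/12) = -0.487950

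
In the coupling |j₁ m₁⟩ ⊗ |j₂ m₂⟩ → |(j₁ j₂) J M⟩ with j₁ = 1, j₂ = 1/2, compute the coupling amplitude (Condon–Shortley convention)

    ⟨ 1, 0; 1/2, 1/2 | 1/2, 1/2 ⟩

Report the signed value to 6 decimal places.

−√(1/3) = -0.577350

√[2·1!1!0!/3! · 1!1!1!0!1!0!] = √(1/3)
  +(−1)^1/∏(1,0,0,0,1,0)! = -1  (running -1)
⟨..|..⟩ = √(1/3)·(-1) = -0.577350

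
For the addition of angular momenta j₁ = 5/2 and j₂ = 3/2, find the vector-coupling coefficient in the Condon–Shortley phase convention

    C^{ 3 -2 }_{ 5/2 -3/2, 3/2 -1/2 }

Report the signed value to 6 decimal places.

j₁+j₂−J=1  J+j₁−j₂=4  J−j₁+j₂=2  j₁+j₂+J+1=8
(j₁±m₁, j₂±m₂, J±M) = (1,4,1,2,1,5)
P² = 48
sum k=0..1:
  [0] +1/24 = 1/24
  [1] −1/12 = -1/12
S = -1/24
C² = P²·S² = 1/12 ; C = -0.288675

-0.288675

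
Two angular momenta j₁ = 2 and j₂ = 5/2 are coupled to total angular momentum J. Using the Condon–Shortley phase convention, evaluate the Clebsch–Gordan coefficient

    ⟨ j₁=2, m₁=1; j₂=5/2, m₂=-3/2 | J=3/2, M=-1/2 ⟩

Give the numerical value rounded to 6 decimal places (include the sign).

-0.138013  (= −√(2/105))

triangle: 3!×1!×2!/7! = 12/5040
(j±m)!: 3!×1!×1!×4!×1!×2! = 288
prefactor² = (2J+1)×Δ×N² = 96/35
  k=0: +1/(0!×3!×1!×1!×0!×1!) = 1/6
  k=1: −1/(1!×2!×0!×0!×1!×2!) = -1/4
Σ = -1/12  ⇒  CG² = 96/35×(-1/12)² = 2/105
CG = −√(2/105) = -0.138013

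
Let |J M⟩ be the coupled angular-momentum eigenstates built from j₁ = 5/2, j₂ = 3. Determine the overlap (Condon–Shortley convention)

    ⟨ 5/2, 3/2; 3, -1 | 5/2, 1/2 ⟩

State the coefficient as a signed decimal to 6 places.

−√(1/35) ≈ -0.169031

√[6·3!2!3!/9! · 4!1!2!4!3!2!] = √(576/35)
  +(−1)^0/∏(0,3,1,2,1,1)! = 1/12  (running 1/12)
  +(−1)^1/∏(1,2,0,1,2,2)! = -1/8  (running -1/24)
⟨..|..⟩ = √(576/35)·(-1/24) = -0.169031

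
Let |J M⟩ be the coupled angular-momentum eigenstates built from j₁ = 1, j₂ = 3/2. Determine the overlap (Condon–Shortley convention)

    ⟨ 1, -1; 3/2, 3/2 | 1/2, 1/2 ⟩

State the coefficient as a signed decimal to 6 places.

triangle: 2!*0!*1!/4! = 2/24
(j±m)!: 0!*2!*3!*0!*1!*0! = 12
prefactor² = (2J+1)*Δ*N² = 2
  k=2: +1/(2!*0!*0!*1!*0!*0!) = 1/2
Σ = 1/2  ⇒  CG² = 2*1/2² = 1/2
CG = +√(1/2) = +0.707107

+0.707107  (= +√(1/2))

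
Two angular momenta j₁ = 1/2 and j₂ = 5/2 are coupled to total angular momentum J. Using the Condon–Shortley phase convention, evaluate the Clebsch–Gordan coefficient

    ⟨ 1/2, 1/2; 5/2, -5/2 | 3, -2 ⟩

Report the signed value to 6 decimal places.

+√(1/6) = +0.408248

√[7·0!1!5!/7! · 1!0!0!5!1!5!] = √(2400)
  +(−1)^0/∏(0,0,0,0,1,5)! = 1/120  (running 1/120)
⟨..|..⟩ = √(2400)·(1/120) = +0.408248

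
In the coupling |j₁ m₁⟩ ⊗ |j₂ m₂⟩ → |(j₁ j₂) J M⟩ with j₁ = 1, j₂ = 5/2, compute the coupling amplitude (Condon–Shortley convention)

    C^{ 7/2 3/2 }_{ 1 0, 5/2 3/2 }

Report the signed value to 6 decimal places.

+0.690066  (= +√(10/21))

triangle: 0!*2!*5!/8! = 240/40320
(j±m)!: 1!*1!*4!*1!*5!*2! = 5760
prefactor² = (2J+1)*Δ*N² = 1920/7
  k=0: +1/(0!*0!*1!*4!*1!*1!) = 1/24
Σ = 1/24  ⇒  CG² = 1920/7*1/24² = 10/21
CG = +√(10/21) = +0.690066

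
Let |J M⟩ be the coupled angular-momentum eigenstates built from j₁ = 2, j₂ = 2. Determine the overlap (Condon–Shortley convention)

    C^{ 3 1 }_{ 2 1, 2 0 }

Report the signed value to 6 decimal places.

+√(1/5) = +0.447214

√[7·1!3!3!/8! · 3!1!2!2!4!2!] = √(36/5)
  +(−1)^0/∏(0,1,1,2,2,1)! = 1/4  (running 1/4)
  +(−1)^1/∏(1,0,0,1,3,2)! = -1/12  (running 1/6)
⟨..|..⟩ = √(36/5)·(1/6) = +0.447214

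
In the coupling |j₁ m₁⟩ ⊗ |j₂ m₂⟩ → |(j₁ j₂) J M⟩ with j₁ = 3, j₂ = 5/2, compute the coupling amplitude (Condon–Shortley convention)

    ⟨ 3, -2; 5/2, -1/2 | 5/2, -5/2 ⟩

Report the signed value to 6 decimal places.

triangle: 3!*3!*2!/9! = 72/362880
(j±m)!: 1!*5!*2!*3!*0!*5! = 172800
prefactor² = (2J+1)*Δ*N² = 1440/7
  k=2: +1/(2!*1!*3!*0!*0!*2!) = 1/24
Σ = 1/24  ⇒  CG² = 1440/7*1/24² = 5/14
CG = +√(5/14) = +0.597614

+0.597614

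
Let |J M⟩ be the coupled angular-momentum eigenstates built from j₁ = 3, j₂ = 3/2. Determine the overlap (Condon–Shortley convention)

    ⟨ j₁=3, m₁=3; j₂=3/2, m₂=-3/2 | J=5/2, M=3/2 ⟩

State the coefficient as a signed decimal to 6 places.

+√(9/28) ≈ +0.566947

√[6·2!4!1!/8! · 6!0!0!3!4!1!] = √(5184/7)
  +(−1)^0/∏(0,2,0,0,4,1)! = 1/48  (running 1/48)
⟨..|..⟩ = √(5184/7)·(1/48) = +0.566947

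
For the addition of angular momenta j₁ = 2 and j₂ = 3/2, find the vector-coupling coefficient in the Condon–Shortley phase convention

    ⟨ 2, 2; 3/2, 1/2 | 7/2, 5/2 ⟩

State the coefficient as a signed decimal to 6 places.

+0.654654

√[8·0!4!3!/8! · 4!0!2!1!6!1!] = √(6912/7)
  +(−1)^0/∏(0,0,0,2,4,1)! = 1/48  (running 1/48)
⟨..|..⟩ = √(6912/7)·(1/48) = +0.654654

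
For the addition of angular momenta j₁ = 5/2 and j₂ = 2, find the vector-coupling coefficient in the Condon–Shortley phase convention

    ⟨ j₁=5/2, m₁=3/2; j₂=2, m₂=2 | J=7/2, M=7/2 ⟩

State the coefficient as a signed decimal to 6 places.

-0.666667  (= −√(4/9))

√[8·1!4!3!/9! · 4!1!4!0!7!0!] = √(9216)
  +(−1)^1/∏(1,0,0,3,4,0)! = -1/144  (running -1/144)
⟨..|..⟩ = √(9216)·(-1/144) = -0.666667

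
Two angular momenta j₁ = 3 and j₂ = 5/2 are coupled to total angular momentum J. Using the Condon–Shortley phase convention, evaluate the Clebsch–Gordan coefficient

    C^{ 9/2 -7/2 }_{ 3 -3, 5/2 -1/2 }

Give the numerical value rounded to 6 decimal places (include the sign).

-0.696311  (= −√(16/33))

√[10·1!5!4!/11! · 0!6!2!3!1!8!] = √(2764800/11)
  +(−1)^1/∏(1,0,5,1,0,3)! = -1/720  (running -1/720)
⟨..|..⟩ = √(2764800/11)·(-1/720) = -0.696311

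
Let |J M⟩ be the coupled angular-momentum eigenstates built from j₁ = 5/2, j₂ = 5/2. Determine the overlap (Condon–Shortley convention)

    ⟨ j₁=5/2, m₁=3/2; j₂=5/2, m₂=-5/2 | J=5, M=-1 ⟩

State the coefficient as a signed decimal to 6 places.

j₁+j₂−J=0  J+j₁−j₂=5  J−j₁+j₂=5  j₁+j₂+J+1=11
(j₁±m₁, j₂±m₂, J±M) = (4,1,0,5,4,6)
P² = 1382400/7
sum k=0..0:
  [0] +1/2880 = 1/2880
S = 1/2880
C² = P²·S² = 1/42 ; C = +0.154303

+√(1/42) ≈ +0.154303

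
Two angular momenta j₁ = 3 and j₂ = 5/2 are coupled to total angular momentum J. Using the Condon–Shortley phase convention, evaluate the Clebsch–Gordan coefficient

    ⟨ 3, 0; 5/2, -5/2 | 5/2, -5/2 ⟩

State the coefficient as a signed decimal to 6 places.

√[6·3!3!2!/9! · 3!3!0!5!0!5!] = √(4320/7)
  +(−1)^0/∏(0,3,3,0,0,2)! = 1/72  (running 1/72)
⟨..|..⟩ = √(4320/7)·(1/72) = +0.345033

+√(5/42) = +0.345033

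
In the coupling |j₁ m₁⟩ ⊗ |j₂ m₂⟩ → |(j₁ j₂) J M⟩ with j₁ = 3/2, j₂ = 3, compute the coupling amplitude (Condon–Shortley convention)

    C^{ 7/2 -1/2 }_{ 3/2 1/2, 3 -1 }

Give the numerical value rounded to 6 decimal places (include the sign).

√[8·1!2!5!/9! · 2!1!2!4!3!4!] = √(512/7)
  +(−1)^0/∏(0,1,1,2,1,3)! = 1/12  (running 1/12)
  +(−1)^1/∏(1,0,0,1,2,4)! = -1/48  (running 1/16)
⟨..|..⟩ = √(512/7)·(1/16) = +0.534522

+0.534522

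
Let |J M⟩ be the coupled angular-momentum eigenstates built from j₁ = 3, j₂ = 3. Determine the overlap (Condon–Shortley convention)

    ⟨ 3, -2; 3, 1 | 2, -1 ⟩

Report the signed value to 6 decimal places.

−√(5/28) = -0.422577

j₁+j₂−J=4  J+j₁−j₂=2  J−j₁+j₂=2  j₁+j₂+J+1=9
(j₁±m₁, j₂±m₂, J±M) = (1,5,4,2,1,3)
P² = 320/7
sum k=3..4:
  [3] −1/12 = -1/12
  [4] +1/48 = 1/48
S = -1/16
C² = P²·S² = 5/28 ; C = -0.422577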